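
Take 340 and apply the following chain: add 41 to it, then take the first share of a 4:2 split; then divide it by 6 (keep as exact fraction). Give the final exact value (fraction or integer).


Start with 340.
Step 1: Add 41: 340+41=381; split 4:2 first = 381*4/6 = 254
Step 2: Divide by 6: 254 / 6 = 127/3
Final result = 127/3

127/3


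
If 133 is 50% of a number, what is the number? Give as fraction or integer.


Given: 133 is 50% of the whole
Set up: 133 = 50/100 * whole
whole = 133 * 100 / 50
whole = 13300 / 50
whole = 266

266


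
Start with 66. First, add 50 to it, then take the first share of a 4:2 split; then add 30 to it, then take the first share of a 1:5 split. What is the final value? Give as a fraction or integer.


Start with 66.
Step 1: Add 50: 66+50=116; split 4:2 first = 116*4/6 = 232/3
Step 2: Add 30: 232/3+30=322/3; split 1:5 first = 322/3*1/6 = 161/9
Final result = 161/9

161/9


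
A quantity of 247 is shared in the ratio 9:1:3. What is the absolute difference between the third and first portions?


Total parts = 9 + 1 + 3 = 13
Value per part = 247 / 13 = 19
Shares: 9*19=171, 1*19=19, 3*19=57
Third share = 57, first share = 171
Difference = |57 - 171| = 114

114


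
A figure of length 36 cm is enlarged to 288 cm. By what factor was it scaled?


Original length = 36 cm
Scaled length = 288 cm
Scale factor = 288 / 36
= 8

8


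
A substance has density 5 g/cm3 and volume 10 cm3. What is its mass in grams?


Using mass = density * volume
Density = 5 g/cm3
Volume = 10 cm3
Mass = 5 * 10
= 50 g

50


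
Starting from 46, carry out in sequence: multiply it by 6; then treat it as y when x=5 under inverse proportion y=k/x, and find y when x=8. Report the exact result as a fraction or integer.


Start with 46.
Step 1: Multiply by 6: 46 * 6 = 276
Step 2: Inverse prop: k = (276)*5; new y = k/8 = 276*5/8 = 345/2
Final result = 345/2

345/2


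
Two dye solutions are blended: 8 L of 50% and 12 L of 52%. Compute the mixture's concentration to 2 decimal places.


Solute in mixture 1 = 50% of 8 L = 8*50/100 = 4 L
Solute in mixture 2 = 52% of 12 L = 12*52/100 = 156/25 L
Total solute = 4 + 156/25 = 256/25 L
Total volume = 8 + 12 = 20 L
Final concentration = 256/25/20 * 100 = 51.20%

51.20


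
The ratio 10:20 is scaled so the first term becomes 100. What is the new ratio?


Original ratio: 10:20
First term target: 100
Scale factor = 100 / 10 = 10
Multiply second term: 20 * 10 = 200
Equivalent ratio = 100:200

100:200


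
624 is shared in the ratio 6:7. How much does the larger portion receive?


Total parts = 6 + 7 = 13
Value per part = 624 / 13 = 48
First share = 6 * 48 = 288
Second share = 7 * 48 = 336
Larger share = 336

336


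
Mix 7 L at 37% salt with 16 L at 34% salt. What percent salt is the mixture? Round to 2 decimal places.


Solute in mixture 1 = 37% of 7 L = 7*37/100 = 259/100 L
Solute in mixture 2 = 34% of 16 L = 16*34/100 = 136/25 L
Total solute = 259/100 + 136/25 = 803/100 L
Total volume = 7 + 16 = 23 L
Final concentration = 803/100/23 * 100 = 34.91%

34.91


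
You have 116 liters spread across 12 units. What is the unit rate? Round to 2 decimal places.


Total liters = 116
Number of units = 12
Unit rate = 116 / 12
= 9.67 liters per unit

9.67


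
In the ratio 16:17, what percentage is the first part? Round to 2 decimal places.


Total parts = 16 + 17 = 33
First part fraction = 16/33
Percentage = (16/33) * 100
= 0.484848 * 100
= 48.48%

48.48


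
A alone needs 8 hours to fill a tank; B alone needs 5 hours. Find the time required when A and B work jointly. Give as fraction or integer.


Rate of A = 1/8 job per hour
Rate of B = 1/5 job per hour
Combined rate = 1/8 + 1/5
Find common denominator: (5 + 8)/(8*5) = 13/40
Combined rate = 13/40 job per hour
Time together = 1 / (13/40) = 40/13 hours

40/13


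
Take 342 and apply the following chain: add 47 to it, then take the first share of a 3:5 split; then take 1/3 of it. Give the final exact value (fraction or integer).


Start with 342.
Step 1: Add 47: 342+47=389; split 3:5 first = 389*3/8 = 1167/8
Step 2: Take 1/3: 1167/8 * 1/3 = 389/8
Final result = 389/8

389/8


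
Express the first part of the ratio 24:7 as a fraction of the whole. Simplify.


Total parts = 24 + 7 = 31
First part fraction = 24/31
Simplify: 24/31 = 24/31

24/31


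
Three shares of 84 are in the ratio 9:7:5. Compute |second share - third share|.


Total parts = 9 + 7 + 5 = 21
Value per part = 84 / 21 = 4
Shares: 9*4=36, 7*4=28, 5*4=20
Second share = 28, third share = 20
Difference = |28 - 20| = 8

8


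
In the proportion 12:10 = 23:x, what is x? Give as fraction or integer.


Setting up: 12/10 = 23/x
Cross multiply: 12 * x = 10 * 23
12x = 230
x = 230/12
x = 115/6

115/6


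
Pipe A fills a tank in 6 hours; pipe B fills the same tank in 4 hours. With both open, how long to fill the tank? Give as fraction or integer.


Rate of A = 1/6 job per hour
Rate of B = 1/4 job per hour
Combined rate = 1/6 + 1/4
Find common denominator: (4 + 6)/(6*4) = 10/24
Combined rate = 5/12 job per hour
Time together = 1 / (5/12) = 12/5 hours

12/5


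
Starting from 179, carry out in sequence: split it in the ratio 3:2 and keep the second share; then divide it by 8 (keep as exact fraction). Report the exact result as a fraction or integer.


Start with 179.
Step 1: Split 3:2, second share = 179 * 2/5 = 358/5
Step 2: Divide by 8: 358/5 / 8 = 179/20
Final result = 179/20

179/20


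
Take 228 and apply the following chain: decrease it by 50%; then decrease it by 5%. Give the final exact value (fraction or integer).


Start with 228.
Step 1: Decrease by 50%: 228 * 50/100 = 114
Step 2: Decrease by 5%: 114 * 95/100 = 1083/10
Final result = 1083/10

1083/10


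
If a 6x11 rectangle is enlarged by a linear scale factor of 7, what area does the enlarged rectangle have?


Original dimensions: 6 x 11
Enlargement factor = 7
New width = 6 * 7 = 42
New height = 11 * 7 = 77
New area = 42 * 77 = 3234

3234


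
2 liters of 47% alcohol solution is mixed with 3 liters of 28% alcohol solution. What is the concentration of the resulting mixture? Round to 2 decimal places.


Solute in mixture 1 = 47% of 2 L = 2*47/100 = 47/50 L
Solute in mixture 2 = 28% of 3 L = 3*28/100 = 21/25 L
Total solute = 47/50 + 21/25 = 89/50 L
Total volume = 2 + 3 = 5 L
Final concentration = 89/50/5 * 100 = 35.60%

35.60


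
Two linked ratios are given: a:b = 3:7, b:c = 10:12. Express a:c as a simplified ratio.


Given a:b = 3:7 and b:c = 10:12
Make b consistent. Multiply first ratio by 10: a:b = 30:70
Multiply second ratio by 7: b:c = 70:84
Now b = 70 in both, so a:b:c = 30:70:84
Therefore a:c = 30:84
Simplify by GCD: a:c = 5:14

5:14


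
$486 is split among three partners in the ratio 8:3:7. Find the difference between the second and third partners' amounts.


Total parts = 8 + 3 + 7 = 18
Value per part = 486 / 18 = 27
Shares: 8*27=216, 3*27=81, 7*27=189
Second share = 81, third share = 189
Difference = |81 - 189| = 108

108


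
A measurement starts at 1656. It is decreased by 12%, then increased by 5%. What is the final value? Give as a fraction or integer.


Start: 1656
Step 1: decrease by 12% => multiply by 88/100
  1656 * 88/100 = 36432/25
Step 2: increase by 5% => multiply by 105/100
  36432/25 * 105/100 = 191268/125
Final value = 191268/125

191268/125


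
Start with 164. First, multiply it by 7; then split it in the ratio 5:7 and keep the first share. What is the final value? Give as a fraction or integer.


Start with 164.
Step 1: Multiply by 7: 164 * 7 = 1148
Step 2: Split 5:7, first share = 1148 * 5/12 = 1435/3
Final result = 1435/3

1435/3


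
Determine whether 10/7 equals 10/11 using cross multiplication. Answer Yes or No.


Cross multiply to check 10/7 = 10/11
Left cross product: 10 * 11 = 110
Right cross product: 7 * 10 = 70
110 != 70
Not equal, so proportions differ => No

No


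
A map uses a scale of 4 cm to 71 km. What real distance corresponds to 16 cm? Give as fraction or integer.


Map scale: 4 cm = 71 km
Measured distance on map = 16 cm
Set up proportion: 16 * 71 / 4
= 1136 / 4
= 284 km

284


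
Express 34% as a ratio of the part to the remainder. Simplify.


Part = 34%, Remainder = 66%
Ratio = 34:66
GCD(34, 66) = 2
Simplify: 17:33 = 17:33

17:33


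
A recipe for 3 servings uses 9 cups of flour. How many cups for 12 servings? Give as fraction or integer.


Original: 9 cups for 3 servings
Target servings = 12
Scaling factor = 12/3
New amount = 9 * 12/3
= 108/3
= 36 cups

36


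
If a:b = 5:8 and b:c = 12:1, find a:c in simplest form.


Given a:b = 5:8 and b:c = 12:1
Make b consistent. Multiply first ratio by 12: a:b = 60:96
Multiply second ratio by 8: b:c = 96:8
Now b = 96 in both, so a:b:c = 60:96:8
Therefore a:c = 60:8
Simplify by GCD: a:c = 15:2

15:2


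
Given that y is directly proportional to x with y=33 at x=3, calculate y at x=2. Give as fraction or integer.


Direct proportion: y = kx
Find k: k = 33/3 = 11
Compute y at x=2: y = 11 * 2
y = 22

22


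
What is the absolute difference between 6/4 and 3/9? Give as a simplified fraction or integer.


Simplify: 6/4 = 3/2 and 3/9 = 1/3
Find common denominator: LCD = 6
Convert: 9/6 and 2/6
Difference = |9 - 2|/6 = 7/6
Simplified = 7/6

7/6


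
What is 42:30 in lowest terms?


Find GCD(42, 30)
GCD = 6
Divide both by 6: 42/6 = 7, 30/6 = 5
Simplified ratio = 7:5

7:5


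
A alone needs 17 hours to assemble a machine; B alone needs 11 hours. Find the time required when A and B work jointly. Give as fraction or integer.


Rate of A = 1/17 job per hour
Rate of B = 1/11 job per hour
Combined rate = 1/17 + 1/11
Find common denominator: (11 + 17)/(17*11) = 28/187
Combined rate = 28/187 job per hour
Time together = 1 / (28/187) = 187/28 hours

187/28


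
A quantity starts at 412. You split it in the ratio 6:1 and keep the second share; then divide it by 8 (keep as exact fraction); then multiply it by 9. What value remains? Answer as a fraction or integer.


Start with 412.
Step 1: Split 6:1, second share = 412 * 1/7 = 412/7
Step 2: Divide by 8: 412/7 / 8 = 103/14
Step 3: Multiply by 9: 103/14 * 9 = 927/14
Final result = 927/14

927/14


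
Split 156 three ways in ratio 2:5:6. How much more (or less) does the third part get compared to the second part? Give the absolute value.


Total parts = 2 + 5 + 6 = 13
Value per part = 156 / 13 = 12
Shares: 2*12=24, 5*12=60, 6*12=72
Third share = 72, second share = 60
Difference = |72 - 60| = 12

12


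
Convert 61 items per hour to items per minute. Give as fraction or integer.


Converting from per hour to per minute
Rate = 61 items per hour
Divide by 60: 61/60
= 61/60 items per minute

61/60


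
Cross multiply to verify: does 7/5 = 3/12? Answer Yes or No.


Cross multiply to check 7/5 = 3/12
Left cross product: 7 * 12 = 84
Right cross product: 5 * 3 = 15
84 != 15
Not equal, so proportions differ => No

No


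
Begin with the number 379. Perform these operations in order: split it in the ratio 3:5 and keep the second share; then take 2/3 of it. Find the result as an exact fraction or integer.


Start with 379.
Step 1: Split 3:5, second share = 379 * 5/8 = 1895/8
Step 2: Take 2/3: 1895/8 * 2/3 = 1895/12
Final result = 1895/12

1895/12


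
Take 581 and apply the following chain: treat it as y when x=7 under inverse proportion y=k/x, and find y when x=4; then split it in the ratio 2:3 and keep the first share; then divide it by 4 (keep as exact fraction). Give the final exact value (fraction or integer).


Start with 581.
Step 1: Inverse prop: k = (581)*7; new y = k/4 = 581*7/4 = 4067/4
Step 2: Split 2:3, first share = 4067/4 * 2/5 = 4067/10
Step 3: Divide by 4: 4067/10 / 4 = 4067/40
Final result = 4067/40

4067/40


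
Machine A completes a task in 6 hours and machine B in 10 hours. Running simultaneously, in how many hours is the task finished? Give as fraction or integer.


Rate of A = 1/6 job per hour
Rate of B = 1/10 job per hour
Combined rate = 1/6 + 1/10
Find common denominator: (10 + 6)/(6*10) = 16/60
Combined rate = 4/15 job per hour
Time together = 1 / (4/15) = 15/4 hours

15/4


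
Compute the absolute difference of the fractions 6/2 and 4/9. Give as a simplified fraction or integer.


Simplify: 6/2 = 3 and 4/9 = 4/9
Find common denominator: LCD = 9
Convert: 27/9 and 4/9
Difference = |27 - 4|/9 = 23/9
Simplified = 23/9

23/9


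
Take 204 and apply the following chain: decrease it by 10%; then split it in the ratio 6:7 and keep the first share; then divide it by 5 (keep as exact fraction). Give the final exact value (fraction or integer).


Start with 204.
Step 1: Decrease by 10%: 204 * 90/100 = 918/5
Step 2: Split 6:7, first share = 918/5 * 6/13 = 5508/65
Step 3: Divide by 5: 5508/65 / 5 = 5508/325
Final result = 5508/325

5508/325


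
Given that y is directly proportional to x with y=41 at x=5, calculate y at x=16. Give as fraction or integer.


Direct proportion: y = kx
Find k: k = 41/5 = 41/5
Compute y at x=16: y = 41/5 * 16
y = 656/5

656/5


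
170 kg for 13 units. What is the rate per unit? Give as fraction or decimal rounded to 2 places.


Total kg = 170
Number of units = 13
Unit rate = 170 / 13
= 13.08 kg per unit

13.08


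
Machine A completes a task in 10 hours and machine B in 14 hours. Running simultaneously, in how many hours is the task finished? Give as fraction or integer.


Rate of A = 1/10 job per hour
Rate of B = 1/14 job per hour
Combined rate = 1/10 + 1/14
Find common denominator: (14 + 10)/(10*14) = 24/140
Combined rate = 6/35 job per hour
Time together = 1 / (6/35) = 35/6 hours

35/6


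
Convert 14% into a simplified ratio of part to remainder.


Part = 14%, Remainder = 86%
Ratio = 14:86
GCD(14, 86) = 2
Simplify: 7:43 = 7:43

7:43


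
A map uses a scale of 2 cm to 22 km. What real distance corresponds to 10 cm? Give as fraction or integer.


Map scale: 2 cm = 22 km
Measured distance on map = 10 cm
Set up proportion: 10 * 22 / 2
= 220 / 2
= 110 km

110


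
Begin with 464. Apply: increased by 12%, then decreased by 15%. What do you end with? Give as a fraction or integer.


Start: 464
Step 1: increase by 12% => multiply by 112/100
  464 * 112/100 = 12992/25
Step 2: decrease by 15% => multiply by 85/100
  12992/25 * 85/100 = 55216/125
Final value = 55216/125

55216/125


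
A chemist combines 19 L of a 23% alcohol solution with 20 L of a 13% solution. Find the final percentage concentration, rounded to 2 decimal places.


Solute in mixture 1 = 23% of 19 L = 19*23/100 = 437/100 L
Solute in mixture 2 = 13% of 20 L = 20*13/100 = 13/5 L
Total solute = 437/100 + 13/5 = 697/100 L
Total volume = 19 + 20 = 39 L
Final concentration = 697/100/39 * 100 = 17.87%

17.87


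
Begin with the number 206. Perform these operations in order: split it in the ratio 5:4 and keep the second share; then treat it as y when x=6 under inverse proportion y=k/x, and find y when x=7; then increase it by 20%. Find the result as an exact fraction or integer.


Start with 206.
Step 1: Split 5:4, second share = 206 * 4/9 = 824/9
Step 2: Inverse prop: k = (824/9)*6; new y = k/7 = 824/9*6/7 = 1648/21
Step 3: Increase by 20%: 1648/21 * 120/100 = 3296/35
Final result = 3296/35

3296/35


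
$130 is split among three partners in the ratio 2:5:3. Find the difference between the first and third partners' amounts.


Total parts = 2 + 5 + 3 = 10
Value per part = 130 / 10 = 13
Shares: 2*13=26, 5*13=65, 3*13=39
First share = 26, third share = 39
Difference = |26 - 39| = 13

13


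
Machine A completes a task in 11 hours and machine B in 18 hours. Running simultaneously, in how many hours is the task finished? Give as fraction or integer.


Rate of A = 1/11 job per hour
Rate of B = 1/18 job per hour
Combined rate = 1/11 + 1/18
Find common denominator: (18 + 11)/(11*18) = 29/198
Combined rate = 29/198 job per hour
Time together = 1 / (29/198) = 198/29 hours

198/29


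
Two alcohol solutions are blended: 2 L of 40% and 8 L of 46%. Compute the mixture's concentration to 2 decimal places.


Solute in mixture 1 = 40% of 2 L = 2*40/100 = 4/5 L
Solute in mixture 2 = 46% of 8 L = 8*46/100 = 92/25 L
Total solute = 4/5 + 92/25 = 112/25 L
Total volume = 2 + 8 = 10 L
Final concentration = 112/25/10 * 100 = 44.80%

44.80


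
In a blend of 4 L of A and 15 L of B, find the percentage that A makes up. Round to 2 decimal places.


Volume of A = 4 L
Volume of B = 15 L
Total volume = 4 + 15 = 19 L
Percentage of A = (4/19) * 100
= 21.05%

21.05


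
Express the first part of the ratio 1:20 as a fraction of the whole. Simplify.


Total parts = 1 + 20 = 21
First part fraction = 1/21
Simplify: 1/21 = 1/21

1/21


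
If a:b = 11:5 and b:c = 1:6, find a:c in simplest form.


Given a:b = 11:5 and b:c = 1:6
Make b consistent. Multiply first ratio by 1: a:b = 11:5
Multiply second ratio by 5: b:c = 5:30
Now b = 5 in both, so a:b:c = 11:5:30
Therefore a:c = 11:30
Simplify by GCD: a:c = 11:30

11:30


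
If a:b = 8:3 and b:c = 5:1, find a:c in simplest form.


Given a:b = 8:3 and b:c = 5:1
Make b consistent. Multiply first ratio by 5: a:b = 40:15
Multiply second ratio by 3: b:c = 15:3
Now b = 15 in both, so a:b:c = 40:15:3
Therefore a:c = 40:3
Simplify by GCD: a:c = 40:3

40:3


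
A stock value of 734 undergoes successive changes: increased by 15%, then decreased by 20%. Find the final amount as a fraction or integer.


Start: 734
Step 1: increase by 15% => multiply by 115/100
  734 * 115/100 = 8441/10
Step 2: decrease by 20% => multiply by 80/100
  8441/10 * 80/100 = 16882/25
Final value = 16882/25

16882/25


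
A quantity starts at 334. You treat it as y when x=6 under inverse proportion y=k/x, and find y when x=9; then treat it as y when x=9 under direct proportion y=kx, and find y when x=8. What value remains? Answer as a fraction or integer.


Start with 334.
Step 1: Inverse prop: k = (334)*6; new y = k/9 = 334*6/9 = 668/3
Step 2: Direct prop: k = (668/3)/9; new y = k*8 = 668/3*8/9 = 5344/27
Final result = 5344/27

5344/27


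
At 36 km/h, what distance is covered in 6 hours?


Using distance = speed * time
Speed = 36 km/h
Time = 6 hours
Distance = 36 * 6
= 216 km

216


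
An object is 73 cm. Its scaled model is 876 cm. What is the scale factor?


Original length = 73 cm
Scaled length = 876 cm
Scale factor = 876 / 73
= 12

12


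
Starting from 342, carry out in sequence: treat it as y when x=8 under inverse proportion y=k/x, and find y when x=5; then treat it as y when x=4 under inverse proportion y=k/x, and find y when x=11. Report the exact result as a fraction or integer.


Start with 342.
Step 1: Inverse prop: k = (342)*8; new y = k/5 = 342*8/5 = 2736/5
Step 2: Inverse prop: k = (2736/5)*4; new y = k/11 = 2736/5*4/11 = 10944/55
Final result = 10944/55

10944/55


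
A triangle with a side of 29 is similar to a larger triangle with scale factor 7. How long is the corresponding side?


Similar triangles have proportional sides
Scale factor = 7
Smaller side = 29
Corresponding larger side = 29 * 7
= 203

203


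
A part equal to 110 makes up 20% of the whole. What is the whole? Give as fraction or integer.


Given: 110 is 20% of the whole
Set up: 110 = 20/100 * whole
whole = 110 * 100 / 20
whole = 11000 / 20
whole = 550

550


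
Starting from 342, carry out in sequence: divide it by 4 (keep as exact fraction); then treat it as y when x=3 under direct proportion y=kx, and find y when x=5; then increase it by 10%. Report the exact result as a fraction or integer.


Start with 342.
Step 1: Divide by 4: 342 / 4 = 171/2
Step 2: Direct prop: k = (171/2)/3; new y = k*5 = 171/2*5/3 = 285/2
Step 3: Increase by 10%: 285/2 * 110/100 = 627/4
Final result = 627/4

627/4


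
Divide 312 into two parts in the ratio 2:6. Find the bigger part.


Total parts = 2 + 6 = 8
Value per part = 312 / 8 = 39
First share = 2 * 39 = 78
Second share = 6 * 39 = 234
Larger share = 234

234


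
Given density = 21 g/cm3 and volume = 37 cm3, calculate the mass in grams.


Using mass = density * volume
Density = 21 g/cm3
Volume = 37 cm3
Mass = 21 * 37
= 777 g

777


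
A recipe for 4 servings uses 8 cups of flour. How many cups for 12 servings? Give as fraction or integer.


Original: 8 cups for 4 servings
Target servings = 12
Scaling factor = 12/4
New amount = 8 * 12/4
= 96/4
= 24 cups

24


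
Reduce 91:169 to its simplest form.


Find GCD(91, 169)
GCD = 13
Divide both by 13: 91/13 = 7, 169/13 = 13
Simplified ratio = 7:13

7:13


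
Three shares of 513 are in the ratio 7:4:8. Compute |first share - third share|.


Total parts = 7 + 4 + 8 = 19
Value per part = 513 / 19 = 27
Shares: 7*27=189, 4*27=108, 8*27=216
First share = 189, third share = 216
Difference = |189 - 216| = 27

27


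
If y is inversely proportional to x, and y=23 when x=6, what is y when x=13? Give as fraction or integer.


Inverse proportion: y = k/x
Find k: k = 6 * 23 = 138
Compute y at x=13: y = 138/13
y = 138/13

138/13


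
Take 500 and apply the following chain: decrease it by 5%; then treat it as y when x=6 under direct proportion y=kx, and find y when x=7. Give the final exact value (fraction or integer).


Start with 500.
Step 1: Decrease by 5%: 500 * 95/100 = 475
Step 2: Direct prop: k = (475)/6; new y = k*7 = 475*7/6 = 3325/6
Final result = 3325/6

3325/6


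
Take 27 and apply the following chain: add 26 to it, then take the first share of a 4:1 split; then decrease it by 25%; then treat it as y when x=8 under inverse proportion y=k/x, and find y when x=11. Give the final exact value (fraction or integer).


Start with 27.
Step 1: Add 26: 27+26=53; split 4:1 first = 53*4/5 = 212/5
Step 2: Decrease by 25%: 212/5 * 75/100 = 159/5
Step 3: Inverse prop: k = (159/5)*8; new y = k/11 = 159/5*8/11 = 1272/55
Final result = 1272/55

1272/55


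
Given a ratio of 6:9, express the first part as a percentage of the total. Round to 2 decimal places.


Total parts = 6 + 9 = 15
First part fraction = 6/15
Percentage = (6/15) * 100
= 0.4 * 100
= 40.00%

40.00


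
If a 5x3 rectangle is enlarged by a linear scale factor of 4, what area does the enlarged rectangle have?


Original dimensions: 5 x 3
Enlargement factor = 4
New width = 5 * 4 = 20
New height = 3 * 4 = 12
New area = 20 * 12 = 240

240


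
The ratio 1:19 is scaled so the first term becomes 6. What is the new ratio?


Original ratio: 1:19
First term target: 6
Scale factor = 6 / 1 = 6
Multiply second term: 19 * 6 = 114
Equivalent ratio = 6:114

6:114


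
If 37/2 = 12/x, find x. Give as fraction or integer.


Setting up: 37/2 = 12/x
Cross multiply: 37 * x = 2 * 12
37x = 24
x = 24/37
x = 24/37

24/37


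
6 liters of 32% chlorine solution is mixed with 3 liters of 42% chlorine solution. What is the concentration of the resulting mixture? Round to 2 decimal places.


Solute in mixture 1 = 32% of 6 L = 6*32/100 = 48/25 L
Solute in mixture 2 = 42% of 3 L = 3*42/100 = 63/50 L
Total solute = 48/25 + 63/50 = 159/50 L
Total volume = 6 + 3 = 9 L
Final concentration = 159/50/9 * 100 = 35.33%

35.33


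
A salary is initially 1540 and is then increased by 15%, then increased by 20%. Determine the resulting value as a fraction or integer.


Start: 1540
Step 1: increase by 15% => multiply by 115/100
  1540 * 115/100 = 1771
Step 2: increase by 20% => multiply by 120/100
  1771 * 120/100 = 10626/5
Final value = 10626/5

10626/5


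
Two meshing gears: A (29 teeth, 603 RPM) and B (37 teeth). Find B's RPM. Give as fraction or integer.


Gear ratio: teeth_A * RPM_A = teeth_B * RPM_B
29 * 603 = 37 * RPM_B
17487 = 37 * RPM_B
RPM_B = 17487 / 37
RPM_B = 17487/37

17487/37


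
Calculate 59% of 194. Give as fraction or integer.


Compute 59% of 194
Convert percentage: 59% = 59/100
Multiply: 194 * 59/100
= 11446/100
= 5723/50

5723/50


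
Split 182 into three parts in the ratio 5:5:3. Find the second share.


Ratio = 5:5:3
Total parts = 5 + 5 + 3 = 13
Value per part = 182 / 13 = 14
First share = 5 * 14 = 70
Middle share = 5 * 14 = 70
Third share = 3 * 14 = 42

70


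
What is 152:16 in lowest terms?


Find GCD(152, 16)
GCD = 8
Divide both by 8: 152/8 = 19, 16/8 = 2
Simplified ratio = 19:2

19:2


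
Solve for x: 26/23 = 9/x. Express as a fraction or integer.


Setting up: 26/23 = 9/x
Cross multiply: 26 * x = 23 * 9
26x = 207
x = 207/26
x = 207/26

207/26


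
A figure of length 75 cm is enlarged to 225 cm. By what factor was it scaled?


Original length = 75 cm
Scaled length = 225 cm
Scale factor = 225 / 75
= 3

3


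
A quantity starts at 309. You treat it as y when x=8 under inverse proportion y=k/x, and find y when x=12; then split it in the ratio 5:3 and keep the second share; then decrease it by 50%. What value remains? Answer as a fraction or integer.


Start with 309.
Step 1: Inverse prop: k = (309)*8; new y = k/12 = 309*8/12 = 206
Step 2: Split 5:3, second share = 206 * 3/8 = 309/4
Step 3: Decrease by 50%: 309/4 * 50/100 = 309/8
Final result = 309/8

309/8


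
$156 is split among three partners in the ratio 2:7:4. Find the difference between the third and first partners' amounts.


Total parts = 2 + 7 + 4 = 13
Value per part = 156 / 13 = 12
Shares: 2*12=24, 7*12=84, 4*12=48
Third share = 48, first share = 24
Difference = |48 - 24| = 24

24


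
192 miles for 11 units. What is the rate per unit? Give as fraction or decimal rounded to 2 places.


Total miles = 192
Number of units = 11
Unit rate = 192 / 11
= 17.45 miles per unit

17.45


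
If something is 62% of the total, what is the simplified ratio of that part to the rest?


Part = 62%, Remainder = 38%
Ratio = 62:38
GCD(62, 38) = 2
Simplify: 31:19 = 31:19

31:19


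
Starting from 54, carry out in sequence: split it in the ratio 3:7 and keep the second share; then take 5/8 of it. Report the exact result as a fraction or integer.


Start with 54.
Step 1: Split 3:7, second share = 54 * 7/10 = 189/5
Step 2: Take 5/8: 189/5 * 5/8 = 189/8
Final result = 189/8

189/8


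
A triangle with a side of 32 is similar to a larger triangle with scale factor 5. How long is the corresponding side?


Similar triangles have proportional sides
Scale factor = 5
Smaller side = 32
Corresponding larger side = 32 * 5
= 160

160


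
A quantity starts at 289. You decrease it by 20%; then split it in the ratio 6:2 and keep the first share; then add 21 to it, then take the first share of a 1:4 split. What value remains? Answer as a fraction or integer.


Start with 289.
Step 1: Decrease by 20%: 289 * 80/100 = 1156/5
Step 2: Split 6:2, first share = 1156/5 * 6/8 = 867/5
Step 3: Add 21: 867/5+21=972/5; split 1:4 first = 972/5*1/5 = 972/25
Final result = 972/25

972/25


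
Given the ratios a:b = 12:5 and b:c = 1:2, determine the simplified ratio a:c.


Given a:b = 12:5 and b:c = 1:2
Make b consistent. Multiply first ratio by 1: a:b = 12:5
Multiply second ratio by 5: b:c = 5:10
Now b = 5 in both, so a:b:c = 12:5:10
Therefore a:c = 12:10
Simplify by GCD: a:c = 6:5

6:5


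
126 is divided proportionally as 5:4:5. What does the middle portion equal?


Ratio = 5:4:5
Total parts = 5 + 4 + 5 = 14
Value per part = 126 / 14 = 9
First share = 5 * 9 = 45
Middle share = 4 * 9 = 36
Third share = 5 * 9 = 45

36


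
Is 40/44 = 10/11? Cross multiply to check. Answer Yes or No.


Cross multiply to check 40/44 = 10/11
Left cross product: 40 * 11 = 440
Right cross product: 44 * 10 = 440
440 = 440
Equal, so proportions match => Yes

Yes


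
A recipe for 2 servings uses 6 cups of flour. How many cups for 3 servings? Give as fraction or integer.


Original: 6 cups for 2 servings
Target servings = 3
Scaling factor = 3/2
New amount = 6 * 3/2
= 18/2
= 9 cups

9


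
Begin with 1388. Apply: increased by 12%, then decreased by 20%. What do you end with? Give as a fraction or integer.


Start: 1388
Step 1: increase by 12% => multiply by 112/100
  1388 * 112/100 = 38864/25
Step 2: decrease by 20% => multiply by 80/100
  38864/25 * 80/100 = 155456/125
Final value = 155456/125

155456/125


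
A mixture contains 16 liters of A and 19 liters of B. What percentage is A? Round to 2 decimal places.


Volume of A = 16 L
Volume of B = 19 L
Total volume = 16 + 19 = 35 L
Percentage of A = (16/35) * 100
= 45.71%

45.71


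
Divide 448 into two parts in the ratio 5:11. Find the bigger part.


Total parts = 5 + 11 = 16
Value per part = 448 / 16 = 28
First share = 5 * 28 = 140
Second share = 11 * 28 = 308
Larger share = 308

308


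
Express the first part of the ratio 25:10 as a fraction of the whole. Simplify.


Total parts = 25 + 10 = 35
First part fraction = 25/35
Simplify: 25/35 = 5/7

5/7


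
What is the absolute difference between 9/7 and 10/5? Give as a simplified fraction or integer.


Simplify: 9/7 = 9/7 and 10/5 = 2
Find common denominator: LCD = 7
Convert: 9/7 and 14/7
Difference = |9 - 14|/7 = 5/7
Simplified = 5/7

5/7


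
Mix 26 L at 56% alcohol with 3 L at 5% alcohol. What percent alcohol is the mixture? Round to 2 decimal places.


Solute in mixture 1 = 56% of 26 L = 26*56/100 = 364/25 L
Solute in mixture 2 = 5% of 3 L = 3*5/100 = 3/20 L
Total solute = 364/25 + 3/20 = 1471/100 L
Total volume = 26 + 3 = 29 L
Final concentration = 1471/100/29 * 100 = 50.72%

50.72


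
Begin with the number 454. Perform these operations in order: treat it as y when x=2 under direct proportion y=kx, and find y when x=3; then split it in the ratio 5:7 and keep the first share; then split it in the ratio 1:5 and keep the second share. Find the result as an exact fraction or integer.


Start with 454.
Step 1: Direct prop: k = (454)/2; new y = k*3 = 454*3/2 = 681
Step 2: Split 5:7, first share = 681 * 5/12 = 1135/4
Step 3: Split 1:5, second share = 1135/4 * 5/6 = 5675/24
Final result = 5675/24

5675/24


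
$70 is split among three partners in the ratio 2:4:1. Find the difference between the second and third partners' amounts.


Total parts = 2 + 4 + 1 = 7
Value per part = 70 / 7 = 10
Shares: 2*10=20, 4*10=40, 1*10=10
Second share = 40, third share = 10
Difference = |40 - 10| = 30

30


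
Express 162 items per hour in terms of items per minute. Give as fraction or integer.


Converting from per hour to per minute
Rate = 162 items per hour
Divide by 60: 162/60
= 27/10 items per minute

27/10


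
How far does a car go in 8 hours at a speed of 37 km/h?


Using distance = speed * time
Speed = 37 km/h
Time = 8 hours
Distance = 37 * 8
= 296 km

296


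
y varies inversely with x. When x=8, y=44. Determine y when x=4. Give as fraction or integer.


Inverse proportion: y = k/x
Find k: k = 8 * 44 = 352
Compute y at x=4: y = 352/4
y = 88

88


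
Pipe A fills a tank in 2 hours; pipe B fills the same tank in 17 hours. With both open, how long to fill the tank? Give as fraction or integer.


Rate of A = 1/2 job per hour
Rate of B = 1/17 job per hour
Combined rate = 1/2 + 1/17
Find common denominator: (17 + 2)/(2*17) = 19/34
Combined rate = 19/34 job per hour
Time together = 1 / (19/34) = 34/19 hours

34/19


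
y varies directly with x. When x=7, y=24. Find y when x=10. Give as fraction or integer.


Direct proportion: y = kx
Find k: k = 24/7 = 24/7
Compute y at x=10: y = 24/7 * 10
y = 240/7

240/7


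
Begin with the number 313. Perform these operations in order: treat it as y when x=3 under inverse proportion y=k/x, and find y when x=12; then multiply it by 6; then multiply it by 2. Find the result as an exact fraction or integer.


Start with 313.
Step 1: Inverse prop: k = (313)*3; new y = k/12 = 313*3/12 = 313/4
Step 2: Multiply by 6: 313/4 * 6 = 939/2
Step 3: Multiply by 2: 939/2 * 2 = 939
Final result = 939

939


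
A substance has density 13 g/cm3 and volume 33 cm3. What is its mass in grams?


Using mass = density * volume
Density = 13 g/cm3
Volume = 33 cm3
Mass = 13 * 33
= 429 g

429


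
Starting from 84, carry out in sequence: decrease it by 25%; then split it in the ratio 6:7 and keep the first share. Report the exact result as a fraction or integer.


Start with 84.
Step 1: Decrease by 25%: 84 * 75/100 = 63
Step 2: Split 6:7, first share = 63 * 6/13 = 378/13
Final result = 378/13

378/13


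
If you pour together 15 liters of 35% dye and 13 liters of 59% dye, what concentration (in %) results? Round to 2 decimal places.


Solute in mixture 1 = 35% of 15 L = 15*35/100 = 21/4 L
Solute in mixture 2 = 59% of 13 L = 13*59/100 = 767/100 L
Total solute = 21/4 + 767/100 = 323/25 L
Total volume = 15 + 13 = 28 L
Final concentration = 323/25/28 * 100 = 46.14%

46.14


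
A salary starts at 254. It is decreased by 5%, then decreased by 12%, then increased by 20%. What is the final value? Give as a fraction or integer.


Start: 254
Step 1: decrease by 5% => multiply by 95/100
  254 * 95/100 = 2413/10
Step 2: decrease by 12% => multiply by 88/100
  2413/10 * 88/100 = 26543/125
Step 3: increase by 20% => multiply by 120/100
  26543/125 * 120/100 = 159258/625
Final value = 159258/625

159258/625


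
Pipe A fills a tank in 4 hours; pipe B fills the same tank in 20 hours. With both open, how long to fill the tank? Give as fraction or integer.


Rate of A = 1/4 job per hour
Rate of B = 1/20 job per hour
Combined rate = 1/4 + 1/20
Find common denominator: (20 + 4)/(4*20) = 24/80
Combined rate = 3/10 job per hour
Time together = 1 / (3/10) = 10/3 hours

10/3


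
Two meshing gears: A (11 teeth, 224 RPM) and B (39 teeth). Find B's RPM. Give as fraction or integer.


Gear ratio: teeth_A * RPM_A = teeth_B * RPM_B
11 * 224 = 39 * RPM_B
2464 = 39 * RPM_B
RPM_B = 2464 / 39
RPM_B = 2464/39

2464/39


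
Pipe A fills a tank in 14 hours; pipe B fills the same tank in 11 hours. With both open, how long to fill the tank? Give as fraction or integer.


Rate of A = 1/14 job per hour
Rate of B = 1/11 job per hour
Combined rate = 1/14 + 1/11
Find common denominator: (11 + 14)/(14*11) = 25/154
Combined rate = 25/154 job per hour
Time together = 1 / (25/154) = 154/25 hours

154/25


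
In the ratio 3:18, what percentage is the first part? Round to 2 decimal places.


Total parts = 3 + 18 = 21
First part fraction = 3/21
Percentage = (3/21) * 100
= 0.142857 * 100
= 14.29%

14.29


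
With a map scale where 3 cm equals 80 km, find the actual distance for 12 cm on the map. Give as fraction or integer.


Map scale: 3 cm = 80 km
Measured distance on map = 12 cm
Set up proportion: 12 * 80 / 3
= 960 / 3
= 320 km

320


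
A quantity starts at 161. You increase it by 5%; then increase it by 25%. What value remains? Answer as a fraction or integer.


Start with 161.
Step 1: Increase by 5%: 161 * 105/100 = 3381/20
Step 2: Increase by 25%: 3381/20 * 125/100 = 3381/16
Final result = 3381/16

3381/16


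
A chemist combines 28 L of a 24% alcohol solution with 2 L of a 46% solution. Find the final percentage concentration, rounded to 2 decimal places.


Solute in mixture 1 = 24% of 28 L = 28*24/100 = 168/25 L
Solute in mixture 2 = 46% of 2 L = 2*46/100 = 23/25 L
Total solute = 168/25 + 23/25 = 191/25 L
Total volume = 28 + 2 = 30 L
Final concentration = 191/25/30 * 100 = 25.47%

25.47


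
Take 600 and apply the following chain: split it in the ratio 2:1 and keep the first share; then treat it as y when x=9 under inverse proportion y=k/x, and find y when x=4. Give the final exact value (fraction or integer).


Start with 600.
Step 1: Split 2:1, first share = 600 * 2/3 = 400
Step 2: Inverse prop: k = (400)*9; new y = k/4 = 400*9/4 = 900
Final result = 900

900


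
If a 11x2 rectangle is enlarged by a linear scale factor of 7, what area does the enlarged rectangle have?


Original dimensions: 11 x 2
Enlargement factor = 7
New width = 11 * 7 = 77
New height = 2 * 7 = 14
New area = 77 * 14 = 1078

1078


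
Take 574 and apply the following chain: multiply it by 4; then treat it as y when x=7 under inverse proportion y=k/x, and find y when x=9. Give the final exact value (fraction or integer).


Start with 574.
Step 1: Multiply by 4: 574 * 4 = 2296
Step 2: Inverse prop: k = (2296)*7; new y = k/9 = 2296*7/9 = 16072/9
Final result = 16072/9

16072/9


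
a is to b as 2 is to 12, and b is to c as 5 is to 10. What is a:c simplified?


Given a:b = 2:12 and b:c = 5:10
Make b consistent. Multiply first ratio by 5: a:b = 10:60
Multiply second ratio by 12: b:c = 60:120
Now b = 60 in both, so a:b:c = 10:60:120
Therefore a:c = 10:120
Simplify by GCD: a:c = 1:12

1:12


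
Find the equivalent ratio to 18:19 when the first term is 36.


Original ratio: 18:19
First term target: 36
Scale factor = 36 / 18 = 2
Multiply second term: 19 * 2 = 38
Equivalent ratio = 36:38

36:38


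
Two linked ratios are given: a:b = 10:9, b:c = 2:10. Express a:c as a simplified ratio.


Given a:b = 10:9 and b:c = 2:10
Make b consistent. Multiply first ratio by 2: a:b = 20:18
Multiply second ratio by 9: b:c = 18:90
Now b = 18 in both, so a:b:c = 20:18:90
Therefore a:c = 20:90
Simplify by GCD: a:c = 2:9

2:9


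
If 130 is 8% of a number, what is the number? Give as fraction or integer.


Given: 130 is 8% of the whole
Set up: 130 = 8/100 * whole
whole = 130 * 100 / 8
whole = 13000 / 8
whole = 1625

1625


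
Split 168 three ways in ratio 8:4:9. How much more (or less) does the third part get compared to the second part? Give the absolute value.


Total parts = 8 + 4 + 9 = 21
Value per part = 168 / 21 = 8
Shares: 8*8=64, 4*8=32, 9*8=72
Third share = 72, second share = 32
Difference = |72 - 32| = 40

40


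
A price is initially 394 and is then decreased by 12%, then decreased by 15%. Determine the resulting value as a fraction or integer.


Start: 394
Step 1: decrease by 12% => multiply by 88/100
  394 * 88/100 = 8668/25
Step 2: decrease by 15% => multiply by 85/100
  8668/25 * 85/100 = 36839/125
Final value = 36839/125

36839/125


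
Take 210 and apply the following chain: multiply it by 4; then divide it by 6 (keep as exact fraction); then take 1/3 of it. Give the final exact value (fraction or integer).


Start with 210.
Step 1: Multiply by 4: 210 * 4 = 840
Step 2: Divide by 6: 840 / 6 = 140
Step 3: Take 1/3: 140 * 1/3 = 140/3
Final result = 140/3

140/3


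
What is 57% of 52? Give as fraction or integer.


Compute 57% of 52
Convert percentage: 57% = 57/100
Multiply: 52 * 57/100
= 2964/100
= 741/25

741/25


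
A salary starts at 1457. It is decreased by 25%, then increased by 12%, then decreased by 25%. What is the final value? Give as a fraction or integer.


Start: 1457
Step 1: decrease by 25% => multiply by 75/100
  1457 * 75/100 = 4371/4
Step 2: increase by 12% => multiply by 112/100
  4371/4 * 112/100 = 30597/25
Step 3: decrease by 25% => multiply by 75/100
  30597/25 * 75/100 = 91791/100
Final value = 91791/100

91791/100


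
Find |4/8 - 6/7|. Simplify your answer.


Simplify: 4/8 = 1/2 and 6/7 = 6/7
Find common denominator: LCD = 14
Convert: 7/14 and 12/14
Difference = |7 - 12|/14 = 5/14
Simplified = 5/14

5/14


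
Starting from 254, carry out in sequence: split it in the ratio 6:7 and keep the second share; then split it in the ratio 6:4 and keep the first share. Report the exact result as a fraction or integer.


Start with 254.
Step 1: Split 6:7, second share = 254 * 7/13 = 1778/13
Step 2: Split 6:4, first share = 1778/13 * 6/10 = 5334/65
Final result = 5334/65

5334/65


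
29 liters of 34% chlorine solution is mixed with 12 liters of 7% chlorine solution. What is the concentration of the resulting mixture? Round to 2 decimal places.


Solute in mixture 1 = 34% of 29 L = 29*34/100 = 493/50 L
Solute in mixture 2 = 7% of 12 L = 12*7/100 = 21/25 L
Total solute = 493/50 + 21/25 = 107/10 L
Total volume = 29 + 12 = 41 L
Final concentration = 107/10/41 * 100 = 26.10%

26.10
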